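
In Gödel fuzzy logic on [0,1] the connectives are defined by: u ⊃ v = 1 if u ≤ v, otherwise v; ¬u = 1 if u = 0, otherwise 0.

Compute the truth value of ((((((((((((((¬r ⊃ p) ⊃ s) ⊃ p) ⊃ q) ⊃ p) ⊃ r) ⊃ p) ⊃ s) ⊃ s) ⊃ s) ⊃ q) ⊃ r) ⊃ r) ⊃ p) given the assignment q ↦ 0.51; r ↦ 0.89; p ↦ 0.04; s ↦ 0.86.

¬r: Gödel ¬ of 0.89 = 0 (operand ≠ 0)
(¬r ⊃ p): 0 ≤ 0.04, so result = 1
((¬r ⊃ p) ⊃ s): 1 > 0.86, so result = 0.86
(((¬r ⊃ p) ⊃ s) ⊃ p): 0.86 > 0.04, so result = 0.04
((((¬r ⊃ p) ⊃ s) ⊃ p) ⊃ q): 0.04 ≤ 0.51, so result = 1
(((((¬r ⊃ p) ⊃ s) ⊃ p) ⊃ q) ⊃ p): 1 > 0.04, so result = 0.04
((((((¬r ⊃ p) ⊃ s) ⊃ p) ⊃ q) ⊃ p) ⊃ r): 0.04 ≤ 0.89, so result = 1
(((((((¬r ⊃ p) ⊃ s) ⊃ p) ⊃ q) ⊃ p) ⊃ r) ⊃ p): 1 > 0.04, so result = 0.04
((((((((¬r ⊃ p) ⊃ s) ⊃ p) ⊃ q) ⊃ p) ⊃ r) ⊃ p) ⊃ s): 0.04 ≤ 0.86, so result = 1
(((((((((¬r ⊃ p) ⊃ s) ⊃ p) ⊃ q) ⊃ p) ⊃ r) ⊃ p) ⊃ s) ⊃ s): 1 > 0.86, so result = 0.86
((((((((((¬r ⊃ p) ⊃ s) ⊃ p) ⊃ q) ⊃ p) ⊃ r) ⊃ p) ⊃ s) ⊃ s) ⊃ s): 0.86 ≤ 0.86, so result = 1
(((((((((((¬r ⊃ p) ⊃ s) ⊃ p) ⊃ q) ⊃ p) ⊃ r) ⊃ p) ⊃ s) ⊃ s) ⊃ s) ⊃ q): 1 > 0.51, so result = 0.51
((((((((((((¬r ⊃ p) ⊃ s) ⊃ p) ⊃ q) ⊃ p) ⊃ r) ⊃ p) ⊃ s) ⊃ s) ⊃ s) ⊃ q) ⊃ r): 0.51 ≤ 0.89, so result = 1
(((((((((((((¬r ⊃ p) ⊃ s) ⊃ p) ⊃ q) ⊃ p) ⊃ r) ⊃ p) ⊃ s) ⊃ s) ⊃ s) ⊃ q) ⊃ r) ⊃ r): 1 > 0.89, so result = 0.89
((((((((((((((¬r ⊃ p) ⊃ s) ⊃ p) ⊃ q) ⊃ p) ⊃ r) ⊃ p) ⊃ s) ⊃ s) ⊃ s) ⊃ q) ⊃ r) ⊃ r) ⊃ p): 0.89 > 0.04, so result = 0.04

0.04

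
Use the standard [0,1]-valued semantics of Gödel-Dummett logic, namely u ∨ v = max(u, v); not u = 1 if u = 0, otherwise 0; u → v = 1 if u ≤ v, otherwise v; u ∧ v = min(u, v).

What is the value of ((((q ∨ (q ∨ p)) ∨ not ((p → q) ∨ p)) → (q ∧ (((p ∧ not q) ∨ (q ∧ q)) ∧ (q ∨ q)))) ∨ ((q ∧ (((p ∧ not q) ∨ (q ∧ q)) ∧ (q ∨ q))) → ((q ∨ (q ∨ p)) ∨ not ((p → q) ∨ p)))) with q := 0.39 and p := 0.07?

(q ∨ p) = max(0.39, 0.07) = 0.39
(q ∨ (q ∨ p)) = max(0.39, 0.39) = 0.39
(p → q): 0.07 ≤ 0.39, so result = 1
((p → q) ∨ p) = max(1, 0.07) = 1
not ((p → q) ∨ p): Gödel ¬ of 1 = 0 (operand ≠ 0)
((q ∨ (q ∨ p)) ∨ not ((p → q) ∨ p)) = max(0.39, 0) = 0.39
not q: Gödel ¬ of 0.39 = 0 (operand ≠ 0)
(p ∧ not q) = min(0.07, 0) = 0
(q ∧ q) = min(0.39, 0.39) = 0.39
((p ∧ not q) ∨ (q ∧ q)) = max(0, 0.39) = 0.39
(q ∨ q) = max(0.39, 0.39) = 0.39
(((p ∧ not q) ∨ (q ∧ q)) ∧ (q ∨ q)) = min(0.39, 0.39) = 0.39
(q ∧ (((p ∧ not q) ∨ (q ∧ q)) ∧ (q ∨ q))) = min(0.39, 0.39) = 0.39
(((q ∨ (q ∨ p)) ∨ not ((p → q) ∨ p)) → (q ∧ (((p ∧ not q) ∨ (q ∧ q)) ∧ (q ∨ q)))): 0.39 ≤ 0.39, so result = 1
not q: Gödel ¬ of 0.39 = 0 (operand ≠ 0)
(p ∧ not q) = min(0.07, 0) = 0
(q ∧ q) = min(0.39, 0.39) = 0.39
((p ∧ not q) ∨ (q ∧ q)) = max(0, 0.39) = 0.39
(q ∨ q) = max(0.39, 0.39) = 0.39
(((p ∧ not q) ∨ (q ∧ q)) ∧ (q ∨ q)) = min(0.39, 0.39) = 0.39
(q ∧ (((p ∧ not q) ∨ (q ∧ q)) ∧ (q ∨ q))) = min(0.39, 0.39) = 0.39
(q ∨ p) = max(0.39, 0.07) = 0.39
(q ∨ (q ∨ p)) = max(0.39, 0.39) = 0.39
(p → q): 0.07 ≤ 0.39, so result = 1
((p → q) ∨ p) = max(1, 0.07) = 1
not ((p → q) ∨ p): Gödel ¬ of 1 = 0 (operand ≠ 0)
((q ∨ (q ∨ p)) ∨ not ((p → q) ∨ p)) = max(0.39, 0) = 0.39
((q ∧ (((p ∧ not q) ∨ (q ∧ q)) ∧ (q ∨ q))) → ((q ∨ (q ∨ p)) ∨ not ((p → q) ∨ p))): 0.39 ≤ 0.39, so result = 1
((((q ∨ (q ∨ p)) ∨ not ((p → q) ∨ p)) → (q ∧ (((p ∧ not q) ∨ (q ∧ q)) ∧ (q ∨ q)))) ∨ ((q ∧ (((p ∧ not q) ∨ (q ∧ q)) ∧ (q ∨ q))) → ((q ∨ (q ∨ p)) ∨ not ((p → q) ∨ p)))) = max(1, 1) = 1

1.00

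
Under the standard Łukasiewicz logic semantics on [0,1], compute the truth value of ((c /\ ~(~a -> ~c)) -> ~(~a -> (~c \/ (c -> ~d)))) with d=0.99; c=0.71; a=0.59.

~a: Łukasiewicz ¬ gives 1 − 0.59 = 0.41
~c: Łukasiewicz ¬ gives 1 − 0.71 = 0.29
(~a -> ~c): min(1, 1 − 0.41 + 0.29) = 0.88
~(~a -> ~c): Łukasiewicz ¬ gives 1 − 0.88 = 0.12
(c /\ ~(~a -> ~c)) = min(0.71, 0.12) = 0.12
~a: Łukasiewicz ¬ gives 1 − 0.59 = 0.41
~c: Łukasiewicz ¬ gives 1 − 0.71 = 0.29
~d: Łukasiewicz ¬ gives 1 − 0.99 = 0.01
(c -> ~d): min(1, 1 − 0.71 + 0.01) = 0.3
(~c \/ (c -> ~d)) = max(0.29, 0.3) = 0.3
(~a -> (~c \/ (c -> ~d))): min(1, 1 − 0.41 + 0.3) = 0.89
~(~a -> (~c \/ (c -> ~d))): Łukasiewicz ¬ gives 1 − 0.89 = 0.11
((c /\ ~(~a -> ~c)) -> ~(~a -> (~c \/ (c -> ~d)))): min(1, 1 − 0.12 + 0.11) = 0.99

0.99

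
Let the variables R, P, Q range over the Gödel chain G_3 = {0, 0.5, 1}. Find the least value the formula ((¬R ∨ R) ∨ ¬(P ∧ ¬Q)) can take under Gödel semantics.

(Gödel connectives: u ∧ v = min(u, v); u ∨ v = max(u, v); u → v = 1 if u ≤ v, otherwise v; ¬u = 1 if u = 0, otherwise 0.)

The minimum is attained at R = 0.5, P = 0.5, Q = 0:
  ¬R: Gödel ¬ of 0.5 = 0 (operand ≠ 0)
  (¬R ∨ R) = max(0, 0.5) = 0.5
  ¬Q: Gödel ¬ of 0 = 1 (operand is 0)
  (P ∧ ¬Q) = min(0.5, 1) = 0.5
  ¬(P ∧ ¬Q): Gödel ¬ of 0.5 = 0 (operand ≠ 0)
  ((¬R ∨ R) ∨ ¬(P ∧ ¬Q)) = max(0.5, 0) = 0.5
Checking all 27 assignments confirms none give a value below 0.50.

0.50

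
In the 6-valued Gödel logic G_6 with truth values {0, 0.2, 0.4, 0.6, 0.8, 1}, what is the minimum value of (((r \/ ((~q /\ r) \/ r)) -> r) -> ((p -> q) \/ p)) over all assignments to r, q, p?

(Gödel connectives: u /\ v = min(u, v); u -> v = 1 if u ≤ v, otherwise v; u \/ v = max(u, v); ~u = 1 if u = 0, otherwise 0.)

0.20

The minimum is attained at r = 0, q = 0, p = 0.2:
  ~q: Gödel ¬ of 0 = 1 (operand is 0)
  (~q /\ r) = min(1, 0) = 0
  ((~q /\ r) \/ r) = max(0, 0) = 0
  (r \/ ((~q /\ r) \/ r)) = max(0, 0) = 0
  ((r \/ ((~q /\ r) \/ r)) -> r): 0 ≤ 0, so result = 1
  (p -> q): 0.2 > 0, so result = 0
  ((p -> q) \/ p) = max(0, 0.2) = 0.2
  (((r \/ ((~q /\ r) \/ r)) -> r) -> ((p -> q) \/ p)): 1 > 0.2, so result = 0.2
Checking all 216 assignments confirms none give a value below 0.20.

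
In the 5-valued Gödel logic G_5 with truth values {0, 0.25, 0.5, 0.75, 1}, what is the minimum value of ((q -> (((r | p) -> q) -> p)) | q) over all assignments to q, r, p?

The minimum is attained at q = 0.25, r = 0, p = 0:
  (r | p) = max(0, 0) = 0
  ((r | p) -> q): 0 ≤ 0.25, so result = 1
  (((r | p) -> q) -> p): 1 > 0, so result = 0
  (q -> (((r | p) -> q) -> p)): 0.25 > 0, so result = 0
  ((q -> (((r | p) -> q) -> p)) | q) = max(0, 0.25) = 0.25
Checking all 125 assignments confirms none give a value below 0.25.

0.25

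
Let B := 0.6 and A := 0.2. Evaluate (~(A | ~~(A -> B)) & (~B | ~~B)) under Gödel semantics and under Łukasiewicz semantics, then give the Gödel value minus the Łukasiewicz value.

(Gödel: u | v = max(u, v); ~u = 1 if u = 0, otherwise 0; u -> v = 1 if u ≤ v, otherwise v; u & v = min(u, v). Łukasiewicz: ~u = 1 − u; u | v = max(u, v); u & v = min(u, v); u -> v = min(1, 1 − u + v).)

Gödel evaluation:
  (A -> B): 0.2 ≤ 0.6, so result = 1
  ~(A -> B): Gödel ¬ of 1 = 0 (operand ≠ 0)
  ~~(A -> B): Gödel ¬ of 0 = 1 (operand is 0)
  (A | ~~(A -> B)) = max(0.2, 1) = 1
  ~(A | ~~(A -> B)): Gödel ¬ of 1 = 0 (operand ≠ 0)
  ~B: Gödel ¬ of 0.6 = 0 (operand ≠ 0)
  ~B: Gödel ¬ of 0.6 = 0 (operand ≠ 0)
  ~~B: Gödel ¬ of 0 = 1 (operand is 0)
  (~B | ~~B) = max(0, 1) = 1
  (~(A | ~~(A -> B)) & (~B | ~~B)) = min(0, 1) = 0
  Gödel value = 0
Łukasiewicz evaluation:
  (A -> B): min(1, 1 − 0.2 + 0.6) = 1
  ~(A -> B): Łukasiewicz ¬ gives 1 − 1 = 0
  ~~(A -> B): Łukasiewicz ¬ gives 1 − 0 = 1
  (A | ~~(A -> B)) = max(0.2, 1) = 1
  ~(A | ~~(A -> B)): Łukasiewicz ¬ gives 1 − 1 = 0
  ~B: Łukasiewicz ¬ gives 1 − 0.6 = 0.4
  ~B: Łukasiewicz ¬ gives 1 − 0.6 = 0.4
  ~~B: Łukasiewicz ¬ gives 1 − 0.4 = 0.6
  (~B | ~~B) = max(0.4, 0.6) = 0.6
  (~(A | ~~(A -> B)) & (~B | ~~B)) = min(0, 0.6) = 0
  Łukasiewicz value = 0
Difference: 0 − 0 = 0.00

0.00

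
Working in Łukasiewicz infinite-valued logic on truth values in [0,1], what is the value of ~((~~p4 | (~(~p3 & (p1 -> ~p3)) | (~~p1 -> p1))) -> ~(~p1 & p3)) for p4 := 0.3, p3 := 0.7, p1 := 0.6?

~p4: Łukasiewicz ¬ gives 1 − 0.3 = 0.7
~~p4: Łukasiewicz ¬ gives 1 − 0.7 = 0.3
~p3: Łukasiewicz ¬ gives 1 − 0.7 = 0.3
~p3: Łukasiewicz ¬ gives 1 − 0.7 = 0.3
(p1 -> ~p3): min(1, 1 − 0.6 + 0.3) = 0.7
(~p3 & (p1 -> ~p3)) = min(0.3, 0.7) = 0.3
~(~p3 & (p1 -> ~p3)): Łukasiewicz ¬ gives 1 − 0.3 = 0.7
~p1: Łukasiewicz ¬ gives 1 − 0.6 = 0.4
~~p1: Łukasiewicz ¬ gives 1 − 0.4 = 0.6
(~~p1 -> p1): min(1, 1 − 0.6 + 0.6) = 1
(~(~p3 & (p1 -> ~p3)) | (~~p1 -> p1)) = max(0.7, 1) = 1
(~~p4 | (~(~p3 & (p1 -> ~p3)) | (~~p1 -> p1))) = max(0.3, 1) = 1
~p1: Łukasiewicz ¬ gives 1 − 0.6 = 0.4
(~p1 & p3) = min(0.4, 0.7) = 0.4
~(~p1 & p3): Łukasiewicz ¬ gives 1 − 0.4 = 0.6
((~~p4 | (~(~p3 & (p1 -> ~p3)) | (~~p1 -> p1))) -> ~(~p1 & p3)): min(1, 1 − 1 + 0.6) = 0.6
~((~~p4 | (~(~p3 & (p1 -> ~p3)) | (~~p1 -> p1))) -> ~(~p1 & p3)): Łukasiewicz ¬ gives 1 − 0.6 = 0.4

0.40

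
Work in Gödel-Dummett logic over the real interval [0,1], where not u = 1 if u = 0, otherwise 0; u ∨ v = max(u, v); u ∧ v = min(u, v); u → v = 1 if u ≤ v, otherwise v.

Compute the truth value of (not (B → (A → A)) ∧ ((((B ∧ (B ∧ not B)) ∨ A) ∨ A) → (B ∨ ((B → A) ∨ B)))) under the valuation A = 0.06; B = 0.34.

(A → A): 0.06 ≤ 0.06, so result = 1
(B → (A → A)): 0.34 ≤ 1, so result = 1
not (B → (A → A)): Gödel ¬ of 1 = 0 (operand ≠ 0)
not B: Gödel ¬ of 0.34 = 0 (operand ≠ 0)
(B ∧ not B) = min(0.34, 0) = 0
(B ∧ (B ∧ not B)) = min(0.34, 0) = 0
((B ∧ (B ∧ not B)) ∨ A) = max(0, 0.06) = 0.06
(((B ∧ (B ∧ not B)) ∨ A) ∨ A) = max(0.06, 0.06) = 0.06
(B → A): 0.34 > 0.06, so result = 0.06
((B → A) ∨ B) = max(0.06, 0.34) = 0.34
(B ∨ ((B → A) ∨ B)) = max(0.34, 0.34) = 0.34
((((B ∧ (B ∧ not B)) ∨ A) ∨ A) → (B ∨ ((B → A) ∨ B))): 0.06 ≤ 0.34, so result = 1
(not (B → (A → A)) ∧ ((((B ∧ (B ∧ not B)) ∨ A) ∨ A) → (B ∨ ((B → A) ∨ B)))) = min(0, 1) = 0

0.00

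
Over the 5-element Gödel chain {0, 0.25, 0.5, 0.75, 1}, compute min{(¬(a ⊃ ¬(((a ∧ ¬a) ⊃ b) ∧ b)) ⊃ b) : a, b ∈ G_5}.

The minimum is attained at a = 0.25, b = 0.25:
  ¬a: Gödel ¬ of 0.25 = 0 (operand ≠ 0)
  (a ∧ ¬a) = min(0.25, 0) = 0
  ((a ∧ ¬a) ⊃ b): 0 ≤ 0.25, so result = 1
  (((a ∧ ¬a) ⊃ b) ∧ b) = min(1, 0.25) = 0.25
  ¬(((a ∧ ¬a) ⊃ b) ∧ b): Gödel ¬ of 0.25 = 0 (operand ≠ 0)
  (a ⊃ ¬(((a ∧ ¬a) ⊃ b) ∧ b)): 0.25 > 0, so result = 0
  ¬(a ⊃ ¬(((a ∧ ¬a) ⊃ b) ∧ b)): Gödel ¬ of 0 = 1 (operand is 0)
  (¬(a ⊃ ¬(((a ∧ ¬a) ⊃ b) ∧ b)) ⊃ b): 1 > 0.25, so result = 0.25
Checking all 25 assignments confirms none give a value below 0.25.

0.25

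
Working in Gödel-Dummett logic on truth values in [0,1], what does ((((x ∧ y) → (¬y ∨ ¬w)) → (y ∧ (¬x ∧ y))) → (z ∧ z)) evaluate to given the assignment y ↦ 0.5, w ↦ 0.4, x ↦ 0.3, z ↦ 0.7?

(x ∧ y) = min(0.3, 0.5) = 0.3
¬y: Gödel ¬ of 0.5 = 0 (operand ≠ 0)
¬w: Gödel ¬ of 0.4 = 0 (operand ≠ 0)
(¬y ∨ ¬w) = max(0, 0) = 0
((x ∧ y) → (¬y ∨ ¬w)): 0.3 > 0, so result = 0
¬x: Gödel ¬ of 0.3 = 0 (operand ≠ 0)
(¬x ∧ y) = min(0, 0.5) = 0
(y ∧ (¬x ∧ y)) = min(0.5, 0) = 0
(((x ∧ y) → (¬y ∨ ¬w)) → (y ∧ (¬x ∧ y))): 0 ≤ 0, so result = 1
(z ∧ z) = min(0.7, 0.7) = 0.7
((((x ∧ y) → (¬y ∨ ¬w)) → (y ∧ (¬x ∧ y))) → (z ∧ z)): 1 > 0.7, so result = 0.7

0.70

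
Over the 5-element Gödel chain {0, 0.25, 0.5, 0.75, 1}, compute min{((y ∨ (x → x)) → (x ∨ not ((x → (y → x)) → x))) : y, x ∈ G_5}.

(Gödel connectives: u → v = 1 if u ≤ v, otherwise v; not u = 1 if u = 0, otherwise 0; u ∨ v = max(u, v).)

The minimum is attained at y = 0, x = 0.25:
  (x → x): 0.25 ≤ 0.25, so result = 1
  (y ∨ (x → x)) = max(0, 1) = 1
  (y → x): 0 ≤ 0.25, so result = 1
  (x → (y → x)): 0.25 ≤ 1, so result = 1
  ((x → (y → x)) → x): 1 > 0.25, so result = 0.25
  not ((x → (y → x)) → x): Gödel ¬ of 0.25 = 0 (operand ≠ 0)
  (x ∨ not ((x → (y → x)) → x)) = max(0.25, 0) = 0.25
  ((y ∨ (x → x)) → (x ∨ not ((x → (y → x)) → x))): 1 > 0.25, so result = 0.25
Checking all 25 assignments confirms none give a value below 0.25.

0.25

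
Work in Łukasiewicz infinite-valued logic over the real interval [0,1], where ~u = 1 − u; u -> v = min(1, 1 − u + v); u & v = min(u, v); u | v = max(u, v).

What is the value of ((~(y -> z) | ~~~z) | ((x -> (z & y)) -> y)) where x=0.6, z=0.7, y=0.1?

0.60

(y -> z): min(1, 1 − 0.1 + 0.7) = 1
~(y -> z): Łukasiewicz ¬ gives 1 − 1 = 0
~z: Łukasiewicz ¬ gives 1 − 0.7 = 0.3
~~z: Łukasiewicz ¬ gives 1 − 0.3 = 0.7
~~~z: Łukasiewicz ¬ gives 1 − 0.7 = 0.3
(~(y -> z) | ~~~z) = max(0, 0.3) = 0.3
(z & y) = min(0.7, 0.1) = 0.1
(x -> (z & y)): min(1, 1 − 0.6 + 0.1) = 0.5
((x -> (z & y)) -> y): min(1, 1 − 0.5 + 0.1) = 0.6
((~(y -> z) | ~~~z) | ((x -> (z & y)) -> y)) = max(0.3, 0.6) = 0.6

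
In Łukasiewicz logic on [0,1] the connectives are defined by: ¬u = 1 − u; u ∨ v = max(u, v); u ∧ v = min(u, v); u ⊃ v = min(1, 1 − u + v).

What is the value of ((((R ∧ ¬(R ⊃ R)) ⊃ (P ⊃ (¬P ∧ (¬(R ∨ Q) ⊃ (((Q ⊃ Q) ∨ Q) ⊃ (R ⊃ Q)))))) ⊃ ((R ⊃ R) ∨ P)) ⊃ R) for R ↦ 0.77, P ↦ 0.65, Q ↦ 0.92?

(R ⊃ R): min(1, 1 − 0.77 + 0.77) = 1
¬(R ⊃ R): Łukasiewicz ¬ gives 1 − 1 = 0
(R ∧ ¬(R ⊃ R)) = min(0.77, 0) = 0
¬P: Łukasiewicz ¬ gives 1 − 0.65 = 0.35
(R ∨ Q) = max(0.77, 0.92) = 0.92
¬(R ∨ Q): Łukasiewicz ¬ gives 1 − 0.92 = 0.08
(Q ⊃ Q): min(1, 1 − 0.92 + 0.92) = 1
((Q ⊃ Q) ∨ Q) = max(1, 0.92) = 1
(R ⊃ Q): min(1, 1 − 0.77 + 0.92) = 1
(((Q ⊃ Q) ∨ Q) ⊃ (R ⊃ Q)): min(1, 1 − 1 + 1) = 1
(¬(R ∨ Q) ⊃ (((Q ⊃ Q) ∨ Q) ⊃ (R ⊃ Q))): min(1, 1 − 0.08 + 1) = 1
(¬P ∧ (¬(R ∨ Q) ⊃ (((Q ⊃ Q) ∨ Q) ⊃ (R ⊃ Q)))) = min(0.35, 1) = 0.35
(P ⊃ (¬P ∧ (¬(R ∨ Q) ⊃ (((Q ⊃ Q) ∨ Q) ⊃ (R ⊃ Q))))): min(1, 1 − 0.65 + 0.35) = 0.7
((R ∧ ¬(R ⊃ R)) ⊃ (P ⊃ (¬P ∧ (¬(R ∨ Q) ⊃ (((Q ⊃ Q) ∨ Q) ⊃ (R ⊃ Q)))))): min(1, 1 − 0 + 0.7) = 1
(R ⊃ R): min(1, 1 − 0.77 + 0.77) = 1
((R ⊃ R) ∨ P) = max(1, 0.65) = 1
(((R ∧ ¬(R ⊃ R)) ⊃ (P ⊃ (¬P ∧ (¬(R ∨ Q) ⊃ (((Q ⊃ Q) ∨ Q) ⊃ (R ⊃ Q)))))) ⊃ ((R ⊃ R) ∨ P)): min(1, 1 − 1 + 1) = 1
((((R ∧ ¬(R ⊃ R)) ⊃ (P ⊃ (¬P ∧ (¬(R ∨ Q) ⊃ (((Q ⊃ Q) ∨ Q) ⊃ (R ⊃ Q)))))) ⊃ ((R ⊃ R) ∨ P)) ⊃ R): min(1, 1 − 1 + 0.77) = 0.77

0.77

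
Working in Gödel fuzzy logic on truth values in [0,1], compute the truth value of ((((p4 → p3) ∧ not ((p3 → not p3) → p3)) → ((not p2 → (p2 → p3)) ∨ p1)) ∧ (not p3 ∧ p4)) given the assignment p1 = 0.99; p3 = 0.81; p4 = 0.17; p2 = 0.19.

(p4 → p3): 0.17 ≤ 0.81, so result = 1
not p3: Gödel ¬ of 0.81 = 0 (operand ≠ 0)
(p3 → not p3): 0.81 > 0, so result = 0
((p3 → not p3) → p3): 0 ≤ 0.81, so result = 1
not ((p3 → not p3) → p3): Gödel ¬ of 1 = 0 (operand ≠ 0)
((p4 → p3) ∧ not ((p3 → not p3) → p3)) = min(1, 0) = 0
not p2: Gödel ¬ of 0.19 = 0 (operand ≠ 0)
(p2 → p3): 0.19 ≤ 0.81, so result = 1
(not p2 → (p2 → p3)): 0 ≤ 1, so result = 1
((not p2 → (p2 → p3)) ∨ p1) = max(1, 0.99) = 1
(((p4 → p3) ∧ not ((p3 → not p3) → p3)) → ((not p2 → (p2 → p3)) ∨ p1)): 0 ≤ 1, so result = 1
not p3: Gödel ¬ of 0.81 = 0 (operand ≠ 0)
(not p3 ∧ p4) = min(0, 0.17) = 0
((((p4 → p3) ∧ not ((p3 → not p3) → p3)) → ((not p2 → (p2 → p3)) ∨ p1)) ∧ (not p3 ∧ p4)) = min(1, 0) = 0

0.00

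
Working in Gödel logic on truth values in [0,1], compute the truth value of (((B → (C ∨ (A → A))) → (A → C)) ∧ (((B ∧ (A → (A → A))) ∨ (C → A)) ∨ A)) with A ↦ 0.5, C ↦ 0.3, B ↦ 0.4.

(A → A): 0.5 ≤ 0.5, so result = 1
(C ∨ (A → A)) = max(0.3, 1) = 1
(B → (C ∨ (A → A))): 0.4 ≤ 1, so result = 1
(A → C): 0.5 > 0.3, so result = 0.3
((B → (C ∨ (A → A))) → (A → C)): 1 > 0.3, so result = 0.3
(A → A): 0.5 ≤ 0.5, so result = 1
(A → (A → A)): 0.5 ≤ 1, so result = 1
(B ∧ (A → (A → A))) = min(0.4, 1) = 0.4
(C → A): 0.3 ≤ 0.5, so result = 1
((B ∧ (A → (A → A))) ∨ (C → A)) = max(0.4, 1) = 1
(((B ∧ (A → (A → A))) ∨ (C → A)) ∨ A) = max(1, 0.5) = 1
(((B → (C ∨ (A → A))) → (A → C)) ∧ (((B ∧ (A → (A → A))) ∨ (C → A)) ∨ A)) = min(0.3, 1) = 0.3

0.30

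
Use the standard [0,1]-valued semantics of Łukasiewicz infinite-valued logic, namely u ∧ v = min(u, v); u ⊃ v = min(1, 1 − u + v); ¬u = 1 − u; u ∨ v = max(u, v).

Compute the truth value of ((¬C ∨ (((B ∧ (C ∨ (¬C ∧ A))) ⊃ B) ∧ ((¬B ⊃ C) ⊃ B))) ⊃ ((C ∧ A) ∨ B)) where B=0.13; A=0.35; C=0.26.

¬C: Łukasiewicz ¬ gives 1 − 0.26 = 0.74
¬C: Łukasiewicz ¬ gives 1 − 0.26 = 0.74
(¬C ∧ A) = min(0.74, 0.35) = 0.35
(C ∨ (¬C ∧ A)) = max(0.26, 0.35) = 0.35
(B ∧ (C ∨ (¬C ∧ A))) = min(0.13, 0.35) = 0.13
((B ∧ (C ∨ (¬C ∧ A))) ⊃ B): min(1, 1 − 0.13 + 0.13) = 1
¬B: Łukasiewicz ¬ gives 1 − 0.13 = 0.87
(¬B ⊃ C): min(1, 1 − 0.87 + 0.26) = 0.39
((¬B ⊃ C) ⊃ B): min(1, 1 − 0.39 + 0.13) = 0.74
(((B ∧ (C ∨ (¬C ∧ A))) ⊃ B) ∧ ((¬B ⊃ C) ⊃ B)) = min(1, 0.74) = 0.74
(¬C ∨ (((B ∧ (C ∨ (¬C ∧ A))) ⊃ B) ∧ ((¬B ⊃ C) ⊃ B))) = max(0.74, 0.74) = 0.74
(C ∧ A) = min(0.26, 0.35) = 0.26
((C ∧ A) ∨ B) = max(0.26, 0.13) = 0.26
((¬C ∨ (((B ∧ (C ∨ (¬C ∧ A))) ⊃ B) ∧ ((¬B ⊃ C) ⊃ B))) ⊃ ((C ∧ A) ∨ B)): min(1, 1 − 0.74 + 0.26) = 0.52

0.52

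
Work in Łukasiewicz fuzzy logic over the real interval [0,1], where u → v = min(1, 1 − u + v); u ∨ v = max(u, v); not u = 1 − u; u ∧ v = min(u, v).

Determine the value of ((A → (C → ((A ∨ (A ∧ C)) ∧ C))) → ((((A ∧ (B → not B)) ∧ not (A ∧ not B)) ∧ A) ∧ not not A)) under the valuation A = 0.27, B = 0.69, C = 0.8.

(A ∧ C) = min(0.27, 0.8) = 0.27
(A ∨ (A ∧ C)) = max(0.27, 0.27) = 0.27
((A ∨ (A ∧ C)) ∧ C) = min(0.27, 0.8) = 0.27
(C → ((A ∨ (A ∧ C)) ∧ C)): min(1, 1 − 0.8 + 0.27) = 0.47
(A → (C → ((A ∨ (A ∧ C)) ∧ C))): min(1, 1 − 0.27 + 0.47) = 1
not B: Łukasiewicz ¬ gives 1 − 0.69 = 0.31
(B → not B): min(1, 1 − 0.69 + 0.31) = 0.62
(A ∧ (B → not B)) = min(0.27, 0.62) = 0.27
not B: Łukasiewicz ¬ gives 1 − 0.69 = 0.31
(A ∧ not B) = min(0.27, 0.31) = 0.27
not (A ∧ not B): Łukasiewicz ¬ gives 1 − 0.27 = 0.73
((A ∧ (B → not B)) ∧ not (A ∧ not B)) = min(0.27, 0.73) = 0.27
(((A ∧ (B → not B)) ∧ not (A ∧ not B)) ∧ A) = min(0.27, 0.27) = 0.27
not A: Łukasiewicz ¬ gives 1 − 0.27 = 0.73
not not A: Łukasiewicz ¬ gives 1 − 0.73 = 0.27
((((A ∧ (B → not B)) ∧ not (A ∧ not B)) ∧ A) ∧ not not A) = min(0.27, 0.27) = 0.27
((A → (C → ((A ∨ (A ∧ C)) ∧ C))) → ((((A ∧ (B → not B)) ∧ not (A ∧ not B)) ∧ A) ∧ not not A)): min(1, 1 − 1 + 0.27) = 0.27

0.27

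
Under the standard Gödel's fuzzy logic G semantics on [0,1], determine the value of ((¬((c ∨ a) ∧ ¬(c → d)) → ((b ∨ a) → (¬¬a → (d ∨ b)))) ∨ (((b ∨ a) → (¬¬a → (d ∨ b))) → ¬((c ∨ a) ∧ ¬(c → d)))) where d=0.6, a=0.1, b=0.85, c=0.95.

(c ∨ a) = max(0.95, 0.1) = 0.95
(c → d): 0.95 > 0.6, so result = 0.6
¬(c → d): Gödel ¬ of 0.6 = 0 (operand ≠ 0)
((c ∨ a) ∧ ¬(c → d)) = min(0.95, 0) = 0
¬((c ∨ a) ∧ ¬(c → d)): Gödel ¬ of 0 = 1 (operand is 0)
(b ∨ a) = max(0.85, 0.1) = 0.85
¬a: Gödel ¬ of 0.1 = 0 (operand ≠ 0)
¬¬a: Gödel ¬ of 0 = 1 (operand is 0)
(d ∨ b) = max(0.6, 0.85) = 0.85
(¬¬a → (d ∨ b)): 1 > 0.85, so result = 0.85
((b ∨ a) → (¬¬a → (d ∨ b))): 0.85 ≤ 0.85, so result = 1
(¬((c ∨ a) ∧ ¬(c → d)) → ((b ∨ a) → (¬¬a → (d ∨ b)))): 1 ≤ 1, so result = 1
(b ∨ a) = max(0.85, 0.1) = 0.85
¬a: Gödel ¬ of 0.1 = 0 (operand ≠ 0)
¬¬a: Gödel ¬ of 0 = 1 (operand is 0)
(d ∨ b) = max(0.6, 0.85) = 0.85
(¬¬a → (d ∨ b)): 1 > 0.85, so result = 0.85
((b ∨ a) → (¬¬a → (d ∨ b))): 0.85 ≤ 0.85, so result = 1
(c ∨ a) = max(0.95, 0.1) = 0.95
(c → d): 0.95 > 0.6, so result = 0.6
¬(c → d): Gödel ¬ of 0.6 = 0 (operand ≠ 0)
((c ∨ a) ∧ ¬(c → d)) = min(0.95, 0) = 0
¬((c ∨ a) ∧ ¬(c → d)): Gödel ¬ of 0 = 1 (operand is 0)
(((b ∨ a) → (¬¬a → (d ∨ b))) → ¬((c ∨ a) ∧ ¬(c → d))): 1 ≤ 1, so result = 1
((¬((c ∨ a) ∧ ¬(c → d)) → ((b ∨ a) → (¬¬a → (d ∨ b)))) ∨ (((b ∨ a) → (¬¬a → (d ∨ b))) → ¬((c ∨ a) ∧ ¬(c → d)))) = max(1, 1) = 1

1.00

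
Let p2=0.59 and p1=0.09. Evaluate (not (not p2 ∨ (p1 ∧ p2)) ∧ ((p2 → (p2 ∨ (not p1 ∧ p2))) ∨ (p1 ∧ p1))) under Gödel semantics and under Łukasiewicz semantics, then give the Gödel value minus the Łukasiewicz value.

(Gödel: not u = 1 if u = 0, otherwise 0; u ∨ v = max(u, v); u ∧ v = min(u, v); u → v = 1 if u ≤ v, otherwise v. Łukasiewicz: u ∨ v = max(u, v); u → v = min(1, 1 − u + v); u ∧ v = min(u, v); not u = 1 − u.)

-0.59

Gödel evaluation:
  not p2: Gödel ¬ of 0.59 = 0 (operand ≠ 0)
  (p1 ∧ p2) = min(0.09, 0.59) = 0.09
  (not p2 ∨ (p1 ∧ p2)) = max(0, 0.09) = 0.09
  not (not p2 ∨ (p1 ∧ p2)): Gödel ¬ of 0.09 = 0 (operand ≠ 0)
  not p1: Gödel ¬ of 0.09 = 0 (operand ≠ 0)
  (not p1 ∧ p2) = min(0, 0.59) = 0
  (p2 ∨ (not p1 ∧ p2)) = max(0.59, 0) = 0.59
  (p2 → (p2 ∨ (not p1 ∧ p2))): 0.59 ≤ 0.59, so result = 1
  (p1 ∧ p1) = min(0.09, 0.09) = 0.09
  ((p2 → (p2 ∨ (not p1 ∧ p2))) ∨ (p1 ∧ p1)) = max(1, 0.09) = 1
  (not (not p2 ∨ (p1 ∧ p2)) ∧ ((p2 → (p2 ∨ (not p1 ∧ p2))) ∨ (p1 ∧ p1))) = min(0, 1) = 0
  Gödel value = 0
Łukasiewicz evaluation:
  not p2: Łukasiewicz ¬ gives 1 − 0.59 = 0.41
  (p1 ∧ p2) = min(0.09, 0.59) = 0.09
  (not p2 ∨ (p1 ∧ p2)) = max(0.41, 0.09) = 0.41
  not (not p2 ∨ (p1 ∧ p2)): Łukasiewicz ¬ gives 1 − 0.41 = 0.59
  not p1: Łukasiewicz ¬ gives 1 − 0.09 = 0.91
  (not p1 ∧ p2) = min(0.91, 0.59) = 0.59
  (p2 ∨ (not p1 ∧ p2)) = max(0.59, 0.59) = 0.59
  (p2 → (p2 ∨ (not p1 ∧ p2))): min(1, 1 − 0.59 + 0.59) = 1
  (p1 ∧ p1) = min(0.09, 0.09) = 0.09
  ((p2 → (p2 ∨ (not p1 ∧ p2))) ∨ (p1 ∧ p1)) = max(1, 0.09) = 1
  (not (not p2 ∨ (p1 ∧ p2)) ∧ ((p2 → (p2 ∨ (not p1 ∧ p2))) ∨ (p1 ∧ p1))) = min(0.59, 1) = 0.59
  Łukasiewicz value = 0.59
Difference: 0 − 0.59 = -0.59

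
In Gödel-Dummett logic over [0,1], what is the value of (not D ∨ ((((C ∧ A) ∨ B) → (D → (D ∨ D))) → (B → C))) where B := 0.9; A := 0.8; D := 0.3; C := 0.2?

not D: Gödel ¬ of 0.3 = 0 (operand ≠ 0)
(C ∧ A) = min(0.2, 0.8) = 0.2
((C ∧ A) ∨ B) = max(0.2, 0.9) = 0.9
(D ∨ D) = max(0.3, 0.3) = 0.3
(D → (D ∨ D)): 0.3 ≤ 0.3, so result = 1
(((C ∧ A) ∨ B) → (D → (D ∨ D))): 0.9 ≤ 1, so result = 1
(B → C): 0.9 > 0.2, so result = 0.2
((((C ∧ A) ∨ B) → (D → (D ∨ D))) → (B → C)): 1 > 0.2, so result = 0.2
(not D ∨ ((((C ∧ A) ∨ B) → (D → (D ∨ D))) → (B → C))) = max(0, 0.2) = 0.2

0.20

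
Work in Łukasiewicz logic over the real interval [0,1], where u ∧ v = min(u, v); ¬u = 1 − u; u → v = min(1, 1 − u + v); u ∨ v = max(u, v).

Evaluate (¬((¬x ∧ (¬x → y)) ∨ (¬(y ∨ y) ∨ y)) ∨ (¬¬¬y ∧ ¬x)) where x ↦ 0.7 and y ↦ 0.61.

¬x: Łukasiewicz ¬ gives 1 − 0.7 = 0.3
¬x: Łukasiewicz ¬ gives 1 − 0.7 = 0.3
(¬x → y): min(1, 1 − 0.3 + 0.61) = 1
(¬x ∧ (¬x → y)) = min(0.3, 1) = 0.3
(y ∨ y) = max(0.61, 0.61) = 0.61
¬(y ∨ y): Łukasiewicz ¬ gives 1 − 0.61 = 0.39
(¬(y ∨ y) ∨ y) = max(0.39, 0.61) = 0.61
((¬x ∧ (¬x → y)) ∨ (¬(y ∨ y) ∨ y)) = max(0.3, 0.61) = 0.61
¬((¬x ∧ (¬x → y)) ∨ (¬(y ∨ y) ∨ y)): Łukasiewicz ¬ gives 1 − 0.61 = 0.39
¬y: Łukasiewicz ¬ gives 1 − 0.61 = 0.39
¬¬y: Łukasiewicz ¬ gives 1 − 0.39 = 0.61
¬¬¬y: Łukasiewicz ¬ gives 1 − 0.61 = 0.39
¬x: Łukasiewicz ¬ gives 1 − 0.7 = 0.3
(¬¬¬y ∧ ¬x) = min(0.39, 0.3) = 0.3
(¬((¬x ∧ (¬x → y)) ∨ (¬(y ∨ y) ∨ y)) ∨ (¬¬¬y ∧ ¬x)) = max(0.39, 0.3) = 0.39

0.39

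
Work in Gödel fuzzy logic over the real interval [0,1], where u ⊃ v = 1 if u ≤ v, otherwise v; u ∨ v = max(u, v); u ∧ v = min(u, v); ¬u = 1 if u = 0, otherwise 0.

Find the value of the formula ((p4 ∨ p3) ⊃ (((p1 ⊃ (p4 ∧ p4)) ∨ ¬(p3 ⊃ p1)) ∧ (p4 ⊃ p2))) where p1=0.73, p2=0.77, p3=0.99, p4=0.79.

0.77

(p4 ∨ p3) = max(0.79, 0.99) = 0.99
(p4 ∧ p4) = min(0.79, 0.79) = 0.79
(p1 ⊃ (p4 ∧ p4)): 0.73 ≤ 0.79, so result = 1
(p3 ⊃ p1): 0.99 > 0.73, so result = 0.73
¬(p3 ⊃ p1): Gödel ¬ of 0.73 = 0 (operand ≠ 0)
((p1 ⊃ (p4 ∧ p4)) ∨ ¬(p3 ⊃ p1)) = max(1, 0) = 1
(p4 ⊃ p2): 0.79 > 0.77, so result = 0.77
(((p1 ⊃ (p4 ∧ p4)) ∨ ¬(p3 ⊃ p1)) ∧ (p4 ⊃ p2)) = min(1, 0.77) = 0.77
((p4 ∨ p3) ⊃ (((p1 ⊃ (p4 ∧ p4)) ∨ ¬(p3 ⊃ p1)) ∧ (p4 ⊃ p2))): 0.99 > 0.77, so result = 0.77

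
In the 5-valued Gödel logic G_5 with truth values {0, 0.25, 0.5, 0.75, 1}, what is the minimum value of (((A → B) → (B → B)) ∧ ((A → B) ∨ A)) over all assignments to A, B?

The minimum is attained at A = 0.25, B = 0:
  (A → B): 0.25 > 0, so result = 0
  (B → B): 0 ≤ 0, so result = 1
  ((A → B) → (B → B)): 0 ≤ 1, so result = 1
  (A → B): 0.25 > 0, so result = 0
  ((A → B) ∨ A) = max(0, 0.25) = 0.25
  (((A → B) → (B → B)) ∧ ((A → B) ∨ A)) = min(1, 0.25) = 0.25
Checking all 25 assignments confirms none give a value below 0.25.

0.25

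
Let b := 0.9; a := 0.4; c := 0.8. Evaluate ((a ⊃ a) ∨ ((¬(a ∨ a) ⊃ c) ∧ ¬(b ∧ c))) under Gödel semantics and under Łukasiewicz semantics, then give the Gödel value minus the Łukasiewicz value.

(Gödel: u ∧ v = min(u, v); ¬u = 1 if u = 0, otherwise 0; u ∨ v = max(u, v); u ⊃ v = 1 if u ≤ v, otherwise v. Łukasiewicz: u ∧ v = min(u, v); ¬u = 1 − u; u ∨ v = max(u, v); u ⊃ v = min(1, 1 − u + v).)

0.00

Gödel evaluation:
  (a ⊃ a): 0.4 ≤ 0.4, so result = 1
  (a ∨ a) = max(0.4, 0.4) = 0.4
  ¬(a ∨ a): Gödel ¬ of 0.4 = 0 (operand ≠ 0)
  (¬(a ∨ a) ⊃ c): 0 ≤ 0.8, so result = 1
  (b ∧ c) = min(0.9, 0.8) = 0.8
  ¬(b ∧ c): Gödel ¬ of 0.8 = 0 (operand ≠ 0)
  ((¬(a ∨ a) ⊃ c) ∧ ¬(b ∧ c)) = min(1, 0) = 0
  ((a ⊃ a) ∨ ((¬(a ∨ a) ⊃ c) ∧ ¬(b ∧ c))) = max(1, 0) = 1
  Gödel value = 1
Łukasiewicz evaluation:
  (a ⊃ a): min(1, 1 − 0.4 + 0.4) = 1
  (a ∨ a) = max(0.4, 0.4) = 0.4
  ¬(a ∨ a): Łukasiewicz ¬ gives 1 − 0.4 = 0.6
  (¬(a ∨ a) ⊃ c): min(1, 1 − 0.6 + 0.8) = 1
  (b ∧ c) = min(0.9, 0.8) = 0.8
  ¬(b ∧ c): Łukasiewicz ¬ gives 1 − 0.8 = 0.2
  ((¬(a ∨ a) ⊃ c) ∧ ¬(b ∧ c)) = min(1, 0.2) = 0.2
  ((a ⊃ a) ∨ ((¬(a ∨ a) ⊃ c) ∧ ¬(b ∧ c))) = max(1, 0.2) = 1
  Łukasiewicz value = 1
Difference: 1 − 1 = 0.00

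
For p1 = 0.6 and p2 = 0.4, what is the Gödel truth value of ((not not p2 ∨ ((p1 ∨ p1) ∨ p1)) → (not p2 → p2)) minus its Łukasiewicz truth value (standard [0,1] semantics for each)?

0.00

Gödel evaluation:
  not p2: Gödel ¬ of 0.4 = 0 (operand ≠ 0)
  not not p2: Gödel ¬ of 0 = 1 (operand is 0)
  (p1 ∨ p1) = max(0.6, 0.6) = 0.6
  ((p1 ∨ p1) ∨ p1) = max(0.6, 0.6) = 0.6
  (not not p2 ∨ ((p1 ∨ p1) ∨ p1)) = max(1, 0.6) = 1
  not p2: Gödel ¬ of 0.4 = 0 (operand ≠ 0)
  (not p2 → p2): 0 ≤ 0.4, so result = 1
  ((not not p2 ∨ ((p1 ∨ p1) ∨ p1)) → (not p2 → p2)): 1 ≤ 1, so result = 1
  Gödel value = 1
Łukasiewicz evaluation:
  not p2: Łukasiewicz ¬ gives 1 − 0.4 = 0.6
  not not p2: Łukasiewicz ¬ gives 1 − 0.6 = 0.4
  (p1 ∨ p1) = max(0.6, 0.6) = 0.6
  ((p1 ∨ p1) ∨ p1) = max(0.6, 0.6) = 0.6
  (not not p2 ∨ ((p1 ∨ p1) ∨ p1)) = max(0.4, 0.6) = 0.6
  not p2: Łukasiewicz ¬ gives 1 − 0.4 = 0.6
  (not p2 → p2): min(1, 1 − 0.6 + 0.4) = 0.8
  ((not not p2 ∨ ((p1 ∨ p1) ∨ p1)) → (not p2 → p2)): min(1, 1 − 0.6 + 0.8) = 1
  Łukasiewicz value = 1
Difference: 1 − 1 = 0.00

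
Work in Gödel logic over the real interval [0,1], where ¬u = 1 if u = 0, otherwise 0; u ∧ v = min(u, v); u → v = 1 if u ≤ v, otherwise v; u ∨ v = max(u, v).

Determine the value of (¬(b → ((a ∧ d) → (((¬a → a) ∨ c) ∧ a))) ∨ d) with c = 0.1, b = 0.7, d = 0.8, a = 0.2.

0.80

(a ∧ d) = min(0.2, 0.8) = 0.2
¬a: Gödel ¬ of 0.2 = 0 (operand ≠ 0)
(¬a → a): 0 ≤ 0.2, so result = 1
((¬a → a) ∨ c) = max(1, 0.1) = 1
(((¬a → a) ∨ c) ∧ a) = min(1, 0.2) = 0.2
((a ∧ d) → (((¬a → a) ∨ c) ∧ a)): 0.2 ≤ 0.2, so result = 1
(b → ((a ∧ d) → (((¬a → a) ∨ c) ∧ a))): 0.7 ≤ 1, so result = 1
¬(b → ((a ∧ d) → (((¬a → a) ∨ c) ∧ a))): Gödel ¬ of 1 = 0 (operand ≠ 0)
(¬(b → ((a ∧ d) → (((¬a → a) ∨ c) ∧ a))) ∨ d) = max(0, 0.8) = 0.8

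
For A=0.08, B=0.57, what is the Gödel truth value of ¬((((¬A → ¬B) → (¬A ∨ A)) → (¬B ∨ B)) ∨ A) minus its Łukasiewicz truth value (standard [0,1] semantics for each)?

Gödel evaluation:
  ¬A: Gödel ¬ of 0.08 = 0 (operand ≠ 0)
  ¬B: Gödel ¬ of 0.57 = 0 (operand ≠ 0)
  (¬A → ¬B): 0 ≤ 0, so result = 1
  ¬A: Gödel ¬ of 0.08 = 0 (operand ≠ 0)
  (¬A ∨ A) = max(0, 0.08) = 0.08
  ((¬A → ¬B) → (¬A ∨ A)): 1 > 0.08, so result = 0.08
  ¬B: Gödel ¬ of 0.57 = 0 (operand ≠ 0)
  (¬B ∨ B) = max(0, 0.57) = 0.57
  (((¬A → ¬B) → (¬A ∨ A)) → (¬B ∨ B)): 0.08 ≤ 0.57, so result = 1
  ((((¬A → ¬B) → (¬A ∨ A)) → (¬B ∨ B)) ∨ A) = max(1, 0.08) = 1
  ¬((((¬A → ¬B) → (¬A ∨ A)) → (¬B ∨ B)) ∨ A): Gödel ¬ of 1 = 0 (operand ≠ 0)
  Gödel value = 0
Łukasiewicz evaluation:
  ¬A: Łukasiewicz ¬ gives 1 − 0.08 = 0.92
  ¬B: Łukasiewicz ¬ gives 1 − 0.57 = 0.43
  (¬A → ¬B): min(1, 1 − 0.92 + 0.43) = 0.51
  ¬A: Łukasiewicz ¬ gives 1 − 0.08 = 0.92
  (¬A ∨ A) = max(0.92, 0.08) = 0.92
  ((¬A → ¬B) → (¬A ∨ A)): min(1, 1 − 0.51 + 0.92) = 1
  ¬B: Łukasiewicz ¬ gives 1 − 0.57 = 0.43
  (¬B ∨ B) = max(0.43, 0.57) = 0.57
  (((¬A → ¬B) → (¬A ∨ A)) → (¬B ∨ B)): min(1, 1 − 1 + 0.57) = 0.57
  ((((¬A → ¬B) → (¬A ∨ A)) → (¬B ∨ B)) ∨ A) = max(0.57, 0.08) = 0.57
  ¬((((¬A → ¬B) → (¬A ∨ A)) → (¬B ∨ B)) ∨ A): Łukasiewicz ¬ gives 1 − 0.57 = 0.43
  Łukasiewicz value = 0.43
Difference: 0 − 0.43 = -0.43

-0.43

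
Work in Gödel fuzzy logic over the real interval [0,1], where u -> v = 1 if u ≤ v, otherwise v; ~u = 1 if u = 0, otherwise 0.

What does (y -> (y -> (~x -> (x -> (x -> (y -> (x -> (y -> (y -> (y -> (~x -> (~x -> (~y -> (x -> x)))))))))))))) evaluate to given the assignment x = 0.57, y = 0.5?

~x: Gödel ¬ of 0.57 = 0 (operand ≠ 0)
~x: Gödel ¬ of 0.57 = 0 (operand ≠ 0)
~x: Gödel ¬ of 0.57 = 0 (operand ≠ 0)
~y: Gödel ¬ of 0.5 = 0 (operand ≠ 0)
(x -> x): 0.57 ≤ 0.57, so result = 1
(~y -> (x -> x)): 0 ≤ 1, so result = 1
(~x -> (~y -> (x -> x))): 0 ≤ 1, so result = 1
(~x -> (~x -> (~y -> (x -> x)))): 0 ≤ 1, so result = 1
(y -> (~x -> (~x -> (~y -> (x -> x))))): 0.5 ≤ 1, so result = 1
(y -> (y -> (~x -> (~x -> (~y -> (x -> x)))))): 0.5 ≤ 1, so result = 1
(y -> (y -> (y -> (~x -> (~x -> (~y -> (x -> x))))))): 0.5 ≤ 1, so result = 1
(x -> (y -> (y -> (y -> (~x -> (~x -> (~y -> (x -> x)))))))): 0.57 ≤ 1, so result = 1
(y -> (x -> (y -> (y -> (y -> (~x -> (~x -> (~y -> (x -> x))))))))): 0.5 ≤ 1, so result = 1
(x -> (y -> (x -> (y -> (y -> (y -> (~x -> (~x -> (~y -> (x -> x)))))))))): 0.57 ≤ 1, so result = 1
(x -> (x -> (y -> (x -> (y -> (y -> (y -> (~x -> (~x -> (~y -> (x -> x))))))))))): 0.57 ≤ 1, so result = 1
(~x -> (x -> (x -> (y -> (x -> (y -> (y -> (y -> (~x -> (~x -> (~y -> (x -> x)))))))))))): 0 ≤ 1, so result = 1
(y -> (~x -> (x -> (x -> (y -> (x -> (y -> (y -> (y -> (~x -> (~x -> (~y -> (x -> x))))))))))))): 0.5 ≤ 1, so result = 1
(y -> (y -> (~x -> (x -> (x -> (y -> (x -> (y -> (y -> (y -> (~x -> (~x -> (~y -> (x -> x)))))))))))))): 0.5 ≤ 1, so result = 1

1.00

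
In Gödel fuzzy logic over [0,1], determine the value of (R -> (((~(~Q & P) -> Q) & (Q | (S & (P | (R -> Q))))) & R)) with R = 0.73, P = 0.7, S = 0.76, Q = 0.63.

~Q: Gödel ¬ of 0.63 = 0 (operand ≠ 0)
(~Q & P) = min(0, 0.7) = 0
~(~Q & P): Gödel ¬ of 0 = 1 (operand is 0)
(~(~Q & P) -> Q): 1 > 0.63, so result = 0.63
(R -> Q): 0.73 > 0.63, so result = 0.63
(P | (R -> Q)) = max(0.7, 0.63) = 0.7
(S & (P | (R -> Q))) = min(0.76, 0.7) = 0.7
(Q | (S & (P | (R -> Q)))) = max(0.63, 0.7) = 0.7
((~(~Q & P) -> Q) & (Q | (S & (P | (R -> Q))))) = min(0.63, 0.7) = 0.63
(((~(~Q & P) -> Q) & (Q | (S & (P | (R -> Q))))) & R) = min(0.63, 0.73) = 0.63
(R -> (((~(~Q & P) -> Q) & (Q | (S & (P | (R -> Q))))) & R)): 0.73 > 0.63, so result = 0.63

0.63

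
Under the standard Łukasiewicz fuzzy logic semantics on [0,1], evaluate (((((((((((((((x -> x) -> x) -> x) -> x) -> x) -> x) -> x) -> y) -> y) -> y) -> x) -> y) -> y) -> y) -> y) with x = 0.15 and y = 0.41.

(x -> x): min(1, 1 − 0.15 + 0.15) = 1
((x -> x) -> x): min(1, 1 − 1 + 0.15) = 0.15
(((x -> x) -> x) -> x): min(1, 1 − 0.15 + 0.15) = 1
((((x -> x) -> x) -> x) -> x): min(1, 1 − 1 + 0.15) = 0.15
(((((x -> x) -> x) -> x) -> x) -> x): min(1, 1 − 0.15 + 0.15) = 1
((((((x -> x) -> x) -> x) -> x) -> x) -> x): min(1, 1 − 1 + 0.15) = 0.15
(((((((x -> x) -> x) -> x) -> x) -> x) -> x) -> x): min(1, 1 − 0.15 + 0.15) = 1
((((((((x -> x) -> x) -> x) -> x) -> x) -> x) -> x) -> y): min(1, 1 − 1 + 0.41) = 0.41
(((((((((x -> x) -> x) -> x) -> x) -> x) -> x) -> x) -> y) -> y): min(1, 1 − 0.41 + 0.41) = 1
((((((((((x -> x) -> x) -> x) -> x) -> x) -> x) -> x) -> y) -> y) -> y): min(1, 1 − 1 + 0.41) = 0.41
(((((((((((x -> x) -> x) -> x) -> x) -> x) -> x) -> x) -> y) -> y) -> y) -> x): min(1, 1 − 0.41 + 0.15) = 0.74
((((((((((((x -> x) -> x) -> x) -> x) -> x) -> x) -> x) -> y) -> y) -> y) -> x) -> y): min(1, 1 − 0.74 + 0.41) = 0.67
(((((((((((((x -> x) -> x) -> x) -> x) -> x) -> x) -> x) -> y) -> y) -> y) -> x) -> y) -> y): min(1, 1 − 0.67 + 0.41) = 0.74
((((((((((((((x -> x) -> x) -> x) -> x) -> x) -> x) -> x) -> y) -> y) -> y) -> x) -> y) -> y) -> y): min(1, 1 − 0.74 + 0.41) = 0.67
(((((((((((((((x -> x) -> x) -> x) -> x) -> x) -> x) -> x) -> y) -> y) -> y) -> x) -> y) -> y) -> y) -> y): min(1, 1 − 0.67 + 0.41) = 0.74

0.74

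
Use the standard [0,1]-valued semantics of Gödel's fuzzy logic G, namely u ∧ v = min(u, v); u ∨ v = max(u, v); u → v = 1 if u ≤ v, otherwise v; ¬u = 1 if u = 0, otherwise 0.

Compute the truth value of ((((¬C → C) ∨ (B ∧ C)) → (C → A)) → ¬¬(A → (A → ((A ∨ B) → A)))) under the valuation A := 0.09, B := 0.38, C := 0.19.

1.00

¬C: Gödel ¬ of 0.19 = 0 (operand ≠ 0)
(¬C → C): 0 ≤ 0.19, so result = 1
(B ∧ C) = min(0.38, 0.19) = 0.19
((¬C → C) ∨ (B ∧ C)) = max(1, 0.19) = 1
(C → A): 0.19 > 0.09, so result = 0.09
(((¬C → C) ∨ (B ∧ C)) → (C → A)): 1 > 0.09, so result = 0.09
(A ∨ B) = max(0.09, 0.38) = 0.38
((A ∨ B) → A): 0.38 > 0.09, so result = 0.09
(A → ((A ∨ B) → A)): 0.09 ≤ 0.09, so result = 1
(A → (A → ((A ∨ B) → A))): 0.09 ≤ 1, so result = 1
¬(A → (A → ((A ∨ B) → A))): Gödel ¬ of 1 = 0 (operand ≠ 0)
¬¬(A → (A → ((A ∨ B) → A))): Gödel ¬ of 0 = 1 (operand is 0)
((((¬C → C) ∨ (B ∧ C)) → (C → A)) → ¬¬(A → (A → ((A ∨ B) → A)))): 0.09 ≤ 1, so result = 1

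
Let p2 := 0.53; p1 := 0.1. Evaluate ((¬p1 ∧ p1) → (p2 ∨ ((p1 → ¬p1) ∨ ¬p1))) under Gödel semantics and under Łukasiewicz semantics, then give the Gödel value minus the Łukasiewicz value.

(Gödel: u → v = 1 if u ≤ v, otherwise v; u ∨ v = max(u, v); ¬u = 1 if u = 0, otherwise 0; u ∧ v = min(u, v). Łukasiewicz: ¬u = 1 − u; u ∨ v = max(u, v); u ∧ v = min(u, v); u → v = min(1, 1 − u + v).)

Gödel evaluation:
  ¬p1: Gödel ¬ of 0.1 = 0 (operand ≠ 0)
  (¬p1 ∧ p1) = min(0, 0.1) = 0
  ¬p1: Gödel ¬ of 0.1 = 0 (operand ≠ 0)
  (p1 → ¬p1): 0.1 > 0, so result = 0
  ¬p1: Gödel ¬ of 0.1 = 0 (operand ≠ 0)
  ((p1 → ¬p1) ∨ ¬p1) = max(0, 0) = 0
  (p2 ∨ ((p1 → ¬p1) ∨ ¬p1)) = max(0.53, 0) = 0.53
  ((¬p1 ∧ p1) → (p2 ∨ ((p1 → ¬p1) ∨ ¬p1))): 0 ≤ 0.53, so result = 1
  Gödel value = 1
Łukasiewicz evaluation:
  ¬p1: Łukasiewicz ¬ gives 1 − 0.1 = 0.9
  (¬p1 ∧ p1) = min(0.9, 0.1) = 0.1
  ¬p1: Łukasiewicz ¬ gives 1 − 0.1 = 0.9
  (p1 → ¬p1): min(1, 1 − 0.1 + 0.9) = 1
  ¬p1: Łukasiewicz ¬ gives 1 − 0.1 = 0.9
  ((p1 → ¬p1) ∨ ¬p1) = max(1, 0.9) = 1
  (p2 ∨ ((p1 → ¬p1) ∨ ¬p1)) = max(0.53, 1) = 1
  ((¬p1 ∧ p1) → (p2 ∨ ((p1 → ¬p1) ∨ ¬p1))): min(1, 1 − 0.1 + 1) = 1
  Łukasiewicz value = 1
Difference: 1 − 1 = 0.00

0.00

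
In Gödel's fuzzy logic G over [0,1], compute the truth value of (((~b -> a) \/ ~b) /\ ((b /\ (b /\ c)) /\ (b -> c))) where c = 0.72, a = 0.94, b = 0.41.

~b: Gödel ¬ of 0.41 = 0 (operand ≠ 0)
(~b -> a): 0 ≤ 0.94, so result = 1
~b: Gödel ¬ of 0.41 = 0 (operand ≠ 0)
((~b -> a) \/ ~b) = max(1, 0) = 1
(b /\ c) = min(0.41, 0.72) = 0.41
(b /\ (b /\ c)) = min(0.41, 0.41) = 0.41
(b -> c): 0.41 ≤ 0.72, so result = 1
((b /\ (b /\ c)) /\ (b -> c)) = min(0.41, 1) = 0.41
(((~b -> a) \/ ~b) /\ ((b /\ (b /\ c)) /\ (b -> c))) = min(1, 0.41) = 0.41

0.41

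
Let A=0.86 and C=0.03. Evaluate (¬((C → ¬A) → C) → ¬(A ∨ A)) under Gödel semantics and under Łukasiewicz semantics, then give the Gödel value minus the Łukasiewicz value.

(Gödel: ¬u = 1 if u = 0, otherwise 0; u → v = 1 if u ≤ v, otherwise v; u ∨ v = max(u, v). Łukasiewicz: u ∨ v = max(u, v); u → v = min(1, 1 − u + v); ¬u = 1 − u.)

Gödel evaluation:
  ¬A: Gödel ¬ of 0.86 = 0 (operand ≠ 0)
  (C → ¬A): 0.03 > 0, so result = 0
  ((C → ¬A) → C): 0 ≤ 0.03, so result = 1
  ¬((C → ¬A) → C): Gödel ¬ of 1 = 0 (operand ≠ 0)
  (A ∨ A) = max(0.86, 0.86) = 0.86
  ¬(A ∨ A): Gödel ¬ of 0.86 = 0 (operand ≠ 0)
  (¬((C → ¬A) → C) → ¬(A ∨ A)): 0 ≤ 0, so result = 1
  Gödel value = 1
Łukasiewicz evaluation:
  ¬A: Łukasiewicz ¬ gives 1 − 0.86 = 0.14
  (C → ¬A): min(1, 1 − 0.03 + 0.14) = 1
  ((C → ¬A) → C): min(1, 1 − 1 + 0.03) = 0.03
  ¬((C → ¬A) → C): Łukasiewicz ¬ gives 1 − 0.03 = 0.97
  (A ∨ A) = max(0.86, 0.86) = 0.86
  ¬(A ∨ A): Łukasiewicz ¬ gives 1 − 0.86 = 0.14
  (¬((C → ¬A) → C) → ¬(A ∨ A)): min(1, 1 − 0.97 + 0.14) = 0.17
  Łukasiewicz value = 0.17
Difference: 1 − 0.17 = 0.83

0.83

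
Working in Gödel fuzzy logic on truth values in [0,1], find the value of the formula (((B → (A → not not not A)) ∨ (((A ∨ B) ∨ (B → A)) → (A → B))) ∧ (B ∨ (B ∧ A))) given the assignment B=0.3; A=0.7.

not A: Gödel ¬ of 0.7 = 0 (operand ≠ 0)
not not A: Gödel ¬ of 0 = 1 (operand is 0)
not not not A: Gödel ¬ of 1 = 0 (operand ≠ 0)
(A → not not not A): 0.7 > 0, so result = 0
(B → (A → not not not A)): 0.3 > 0, so result = 0
(A ∨ B) = max(0.7, 0.3) = 0.7
(B → A): 0.3 ≤ 0.7, so result = 1
((A ∨ B) ∨ (B → A)) = max(0.7, 1) = 1
(A → B): 0.7 > 0.3, so result = 0.3
(((A ∨ B) ∨ (B → A)) → (A → B)): 1 > 0.3, so result = 0.3
((B → (A → not not not A)) ∨ (((A ∨ B) ∨ (B → A)) → (A → B))) = max(0, 0.3) = 0.3
(B ∧ A) = min(0.3, 0.7) = 0.3
(B ∨ (B ∧ A)) = max(0.3, 0.3) = 0.3
(((B → (A → not not not A)) ∨ (((A ∨ B) ∨ (B → A)) → (A → B))) ∧ (B ∨ (B ∧ A))) = min(0.3, 0.3) = 0.3

0.30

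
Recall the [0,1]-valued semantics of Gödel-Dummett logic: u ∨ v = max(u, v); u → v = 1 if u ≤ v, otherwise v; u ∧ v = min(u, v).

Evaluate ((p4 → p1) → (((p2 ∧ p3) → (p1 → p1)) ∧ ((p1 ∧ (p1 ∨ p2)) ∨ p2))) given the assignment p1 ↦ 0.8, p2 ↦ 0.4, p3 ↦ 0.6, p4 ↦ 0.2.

0.80

(p4 → p1): 0.2 ≤ 0.8, so result = 1
(p2 ∧ p3) = min(0.4, 0.6) = 0.4
(p1 → p1): 0.8 ≤ 0.8, so result = 1
((p2 ∧ p3) → (p1 → p1)): 0.4 ≤ 1, so result = 1
(p1 ∨ p2) = max(0.8, 0.4) = 0.8
(p1 ∧ (p1 ∨ p2)) = min(0.8, 0.8) = 0.8
((p1 ∧ (p1 ∨ p2)) ∨ p2) = max(0.8, 0.4) = 0.8
(((p2 ∧ p3) → (p1 → p1)) ∧ ((p1 ∧ (p1 ∨ p2)) ∨ p2)) = min(1, 0.8) = 0.8
((p4 → p1) → (((p2 ∧ p3) → (p1 → p1)) ∧ ((p1 ∧ (p1 ∨ p2)) ∨ p2))): 1 > 0.8, so result = 0.8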